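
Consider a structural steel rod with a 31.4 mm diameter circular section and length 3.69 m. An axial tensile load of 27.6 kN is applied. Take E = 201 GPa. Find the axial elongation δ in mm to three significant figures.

A = 774.4 mm².
δ_mech = NL/(AE) = 27600·3690/(774.4·201000) = 0.6543 mm.

0.654 mm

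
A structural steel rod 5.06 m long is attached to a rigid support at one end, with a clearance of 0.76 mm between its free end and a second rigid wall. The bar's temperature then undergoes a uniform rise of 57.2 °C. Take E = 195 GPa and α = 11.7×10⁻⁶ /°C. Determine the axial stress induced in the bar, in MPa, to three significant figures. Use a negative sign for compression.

Free thermal expansion αLΔT = 11.7e-6 · 5060 · 57.2 = 3.386 mm.
The walls engage after the gap closes; constrained expansion = 3.386 − 0.76 = 2.626 mm.
The walls impose strain ε = −(2.626)/5060 = -5.1904e-04; σ = Eε = 195000 · -5.1904e-04 = -101.2 MPa.

-101 MPa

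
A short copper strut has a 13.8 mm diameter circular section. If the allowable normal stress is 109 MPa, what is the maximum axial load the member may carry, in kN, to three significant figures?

16.3 kN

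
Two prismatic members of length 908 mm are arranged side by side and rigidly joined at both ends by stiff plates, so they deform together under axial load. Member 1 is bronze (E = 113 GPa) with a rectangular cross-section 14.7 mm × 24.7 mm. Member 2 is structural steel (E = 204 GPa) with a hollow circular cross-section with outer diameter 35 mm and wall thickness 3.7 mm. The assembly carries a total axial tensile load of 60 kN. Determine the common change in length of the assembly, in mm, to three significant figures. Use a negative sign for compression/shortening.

0.473 mm

A_1 = 363.1 mm².
A_2 = 363.8 mm².
Equal strain + equilibrium ⇒ each member carries load in proportion to AE: A₁E₁ = 41030000 N, A₂E₂ = 74220000 N, ΣAE = 115300000 N.
δ = PL/ΣAE = 60000·908/115300000 = 0.4727 mm.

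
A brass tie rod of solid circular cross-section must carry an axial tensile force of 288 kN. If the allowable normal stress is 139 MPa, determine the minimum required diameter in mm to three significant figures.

51.4 mm

Required area A ≥ P/σ_allow = 288000/139 = 2072 mm².
For a solid circular section, d ≥ √(4A/π) = 51.36 mm.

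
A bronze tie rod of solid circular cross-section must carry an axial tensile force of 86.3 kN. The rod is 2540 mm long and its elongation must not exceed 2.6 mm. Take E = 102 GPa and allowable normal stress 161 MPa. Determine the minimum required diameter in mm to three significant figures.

Required area A ≥ P/σ_allow = 86300/161 = 536 mm².
For a solid circular section, d ≥ √(4A/π) = 26.12 mm.
Elongation limit: A ≥ PL/(Eδ_allow) = 86300·2540/(102000·2.6) = 826.6 mm² ⇒ d ≥ 32.44 mm.
The elongation limit governs.

32.4 mm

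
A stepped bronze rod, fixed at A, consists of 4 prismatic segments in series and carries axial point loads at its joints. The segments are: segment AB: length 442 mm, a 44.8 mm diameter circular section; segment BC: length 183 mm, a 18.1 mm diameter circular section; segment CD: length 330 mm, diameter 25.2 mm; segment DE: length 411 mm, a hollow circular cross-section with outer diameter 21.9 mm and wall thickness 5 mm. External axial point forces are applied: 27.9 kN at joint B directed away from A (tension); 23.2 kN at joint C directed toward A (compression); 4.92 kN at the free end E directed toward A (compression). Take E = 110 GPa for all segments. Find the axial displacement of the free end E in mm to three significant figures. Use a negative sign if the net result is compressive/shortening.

-0.281 mm

Internal axial forces (sectioning from the free end, tension +): N_DE = -4.92 kN, N_CD = -4.92 kN, N_BC = -28.12 kN, N_AB = -0.22 kN.
A_AB = 1576 mm².
A_BC = 257.3 mm².
A_CD = 498.8 mm².
A_DE = 265.5 mm².
δ_AB = -220·442/(1576·110000) = -0.0005608 mm
δ_BC = -28120·183/(257.3·110000) = -0.1818 mm
δ_CD = -4920·330/(498.8·110000) = -0.02959 mm
δ_DE = -4920·411/(265.5·110000) = -0.06925 mm
δ = Σδ_i = -0.2812 mm.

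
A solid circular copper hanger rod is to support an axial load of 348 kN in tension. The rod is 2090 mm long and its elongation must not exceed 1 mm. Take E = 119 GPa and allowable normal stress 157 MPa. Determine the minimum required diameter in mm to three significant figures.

Required area A ≥ P/σ_allow = 348000/157 = 2217 mm².
For a solid circular section, d ≥ √(4A/π) = 53.12 mm.
Elongation limit: A ≥ PL/(Eδ_allow) = 348000·2090/(119000·1) = 6112 mm² ⇒ d ≥ 88.22 mm.
The elongation limit governs.

88.2 mm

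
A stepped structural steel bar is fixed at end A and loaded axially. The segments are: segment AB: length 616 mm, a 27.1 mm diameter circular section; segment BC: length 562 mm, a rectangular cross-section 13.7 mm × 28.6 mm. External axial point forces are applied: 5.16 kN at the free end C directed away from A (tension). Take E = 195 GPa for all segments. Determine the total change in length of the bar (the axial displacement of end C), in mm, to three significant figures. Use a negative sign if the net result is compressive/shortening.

0.0662 mm

Internal axial forces (sectioning from the free end, tension +): N_BC = 5.16 kN, N_AB = 5.16 kN.
A_AB = 576.8 mm².
A_BC = 391.8 mm².
δ_AB = 5160·616/(576.8·195000) = 0.02826 mm
δ_BC = 5160·562/(391.8·195000) = 0.03795 mm
δ = Σδ_i = 0.06621 mm.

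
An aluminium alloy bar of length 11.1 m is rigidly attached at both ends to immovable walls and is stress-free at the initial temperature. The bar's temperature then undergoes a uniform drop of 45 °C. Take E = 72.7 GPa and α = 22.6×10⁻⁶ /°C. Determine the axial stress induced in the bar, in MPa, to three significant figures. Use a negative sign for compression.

73.9 MPa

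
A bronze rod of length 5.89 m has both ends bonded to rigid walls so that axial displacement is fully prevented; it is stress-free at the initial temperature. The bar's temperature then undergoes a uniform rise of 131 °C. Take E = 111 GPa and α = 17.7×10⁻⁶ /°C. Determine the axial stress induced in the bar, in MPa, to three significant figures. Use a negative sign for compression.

-257 MPa

Free thermal expansion αLΔT = 17.7e-6 · 5890 · 131 = 13.66 mm.
The walls impose strain ε = −(13.66)/5890 = -2.3187e-03; σ = Eε = 111000 · -2.3187e-03 = -257.4 MPa.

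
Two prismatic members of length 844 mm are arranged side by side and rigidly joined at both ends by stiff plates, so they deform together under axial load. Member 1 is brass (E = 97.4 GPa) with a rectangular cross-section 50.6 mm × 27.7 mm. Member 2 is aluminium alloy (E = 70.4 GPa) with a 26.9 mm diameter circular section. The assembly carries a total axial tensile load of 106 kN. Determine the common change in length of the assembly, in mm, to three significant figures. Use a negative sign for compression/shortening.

0.507 mm

A_1 = 1402 mm².
A_2 = 568.3 mm².
Equal strain + equilibrium ⇒ each member carries load in proportion to AE: A₁E₁ = 136500000 N, A₂E₂ = 40010000 N, ΣAE = 176500000 N.
δ = PL/ΣAE = 106000·844/176500000 = 0.5068 mm.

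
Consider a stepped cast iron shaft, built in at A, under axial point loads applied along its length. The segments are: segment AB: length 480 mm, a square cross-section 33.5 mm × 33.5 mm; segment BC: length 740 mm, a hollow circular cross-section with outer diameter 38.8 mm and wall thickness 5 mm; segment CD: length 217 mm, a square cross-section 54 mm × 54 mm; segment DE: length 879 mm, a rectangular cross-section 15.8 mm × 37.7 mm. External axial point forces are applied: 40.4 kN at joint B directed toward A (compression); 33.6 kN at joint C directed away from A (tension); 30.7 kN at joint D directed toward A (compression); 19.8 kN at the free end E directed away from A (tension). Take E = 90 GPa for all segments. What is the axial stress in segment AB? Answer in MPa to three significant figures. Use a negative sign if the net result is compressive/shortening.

-15.8 MPa

Internal axial forces (sectioning from the free end, tension +): N_DE = 19.8 kN, N_CD = -10.9 kN, N_BC = 22.7 kN, N_AB = -17.7 kN.
A_AB = 1122 mm².
σ_AB = N_AB/A_AB = -17700/1122 = -15.77 MPa.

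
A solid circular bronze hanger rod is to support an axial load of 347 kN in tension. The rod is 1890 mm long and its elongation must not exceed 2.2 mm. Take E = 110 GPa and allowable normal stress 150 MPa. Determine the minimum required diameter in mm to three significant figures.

58.7 mm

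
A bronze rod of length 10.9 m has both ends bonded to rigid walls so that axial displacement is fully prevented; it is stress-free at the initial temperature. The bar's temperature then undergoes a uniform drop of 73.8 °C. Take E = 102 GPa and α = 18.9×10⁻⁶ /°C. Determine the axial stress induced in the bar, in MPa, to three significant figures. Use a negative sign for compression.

142 MPa

Free thermal expansion αLΔT = 18.9e-6 · 10900 · -73.8 = -15.2 mm.
The walls impose strain ε = −(-15.2)/10900 = 1.3948e-03; σ = Eε = 102000 · 1.3948e-03 = 142.3 MPa.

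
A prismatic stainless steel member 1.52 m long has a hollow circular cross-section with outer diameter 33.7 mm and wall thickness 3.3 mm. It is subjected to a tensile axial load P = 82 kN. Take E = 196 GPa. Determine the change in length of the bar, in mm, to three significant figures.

A = 315.2 mm².
δ_mech = NL/(AE) = 82000·1520/(315.2·196000) = 2.018 mm.

2.02 mm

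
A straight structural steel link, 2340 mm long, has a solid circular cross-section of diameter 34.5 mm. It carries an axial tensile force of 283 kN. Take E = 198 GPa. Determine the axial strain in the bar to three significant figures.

0.00153

A = 934.8 mm².
σ = N/A = 302.7 MPa; ε = σ/E = 302.7/198000 = 1.529e-03.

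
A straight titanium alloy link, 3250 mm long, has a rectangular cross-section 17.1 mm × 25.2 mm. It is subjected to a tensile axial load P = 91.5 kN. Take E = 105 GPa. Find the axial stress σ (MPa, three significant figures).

A = 430.9 mm².
σ = N/A = 91500/430.9 = 212.3 MPa.

212 MPa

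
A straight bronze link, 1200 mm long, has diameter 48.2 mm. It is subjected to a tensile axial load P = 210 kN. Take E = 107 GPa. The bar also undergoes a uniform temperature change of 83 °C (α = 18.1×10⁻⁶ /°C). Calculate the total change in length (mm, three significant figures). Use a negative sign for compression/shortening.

3.09 mm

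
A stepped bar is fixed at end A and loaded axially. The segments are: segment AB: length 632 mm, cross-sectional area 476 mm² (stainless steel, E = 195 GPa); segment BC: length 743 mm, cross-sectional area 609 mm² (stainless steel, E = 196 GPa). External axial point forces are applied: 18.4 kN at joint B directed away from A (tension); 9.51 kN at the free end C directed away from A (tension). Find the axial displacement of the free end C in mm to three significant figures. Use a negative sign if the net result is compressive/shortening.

0.249 mm

Internal axial forces (sectioning from the free end, tension +): N_BC = 9.51 kN, N_AB = 27.91 kN.
δ_AB = 27910·632/(476·195000) = 0.19 mm
δ_BC = 9510·743/(609·196000) = 0.0592 mm
δ = Σδ_i = 0.2492 mm.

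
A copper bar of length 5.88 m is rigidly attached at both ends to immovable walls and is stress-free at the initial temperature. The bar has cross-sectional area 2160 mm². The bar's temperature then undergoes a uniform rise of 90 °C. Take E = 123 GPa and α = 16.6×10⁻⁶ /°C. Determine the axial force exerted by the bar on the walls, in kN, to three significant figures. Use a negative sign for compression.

Free thermal expansion αLΔT = 16.6e-6 · 5880 · 90 = 8.785 mm.
The walls impose strain ε = −(8.785)/5880 = -1.4940e-03; σ = Eε = 123000 · -1.4940e-03 = -183.8 MPa.
Wall reaction R = σ·A = -183.8·2160 = -396900 N = -396.9 kN.

-397 kN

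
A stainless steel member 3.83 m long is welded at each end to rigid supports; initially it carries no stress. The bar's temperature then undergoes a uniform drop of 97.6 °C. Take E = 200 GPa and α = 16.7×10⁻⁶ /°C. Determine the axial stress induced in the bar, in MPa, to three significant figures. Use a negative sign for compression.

326 MPa

Free thermal expansion αLΔT = 16.7e-6 · 3830 · -97.6 = -6.243 mm.
The walls impose strain ε = −(-6.243)/3830 = 1.6299e-03; σ = Eε = 200000 · 1.6299e-03 = 326 MPa.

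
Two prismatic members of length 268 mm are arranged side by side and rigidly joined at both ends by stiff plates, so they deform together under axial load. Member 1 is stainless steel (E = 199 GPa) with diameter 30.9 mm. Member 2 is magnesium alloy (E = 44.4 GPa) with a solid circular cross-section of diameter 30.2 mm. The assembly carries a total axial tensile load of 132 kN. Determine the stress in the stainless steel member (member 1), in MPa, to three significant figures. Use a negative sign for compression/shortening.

145 MPa

A_1 = 749.9 mm².
A_2 = 716.3 mm².
Equal strain + equilibrium ⇒ each member carries load in proportion to AE: A₁E₁ = 149200000 N, A₂E₂ = 31800000 N, ΣAE = 181000000 N.
σ₁ = P·E₁/ΣAE = 132000·199000/181000000 = 145.1 MPa.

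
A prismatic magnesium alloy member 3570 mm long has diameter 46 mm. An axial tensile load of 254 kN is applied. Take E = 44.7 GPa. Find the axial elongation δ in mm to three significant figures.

12.2 mm

A = 1662 mm².
δ_mech = NL/(AE) = 254000·3570/(1662·44700) = 12.21 mm.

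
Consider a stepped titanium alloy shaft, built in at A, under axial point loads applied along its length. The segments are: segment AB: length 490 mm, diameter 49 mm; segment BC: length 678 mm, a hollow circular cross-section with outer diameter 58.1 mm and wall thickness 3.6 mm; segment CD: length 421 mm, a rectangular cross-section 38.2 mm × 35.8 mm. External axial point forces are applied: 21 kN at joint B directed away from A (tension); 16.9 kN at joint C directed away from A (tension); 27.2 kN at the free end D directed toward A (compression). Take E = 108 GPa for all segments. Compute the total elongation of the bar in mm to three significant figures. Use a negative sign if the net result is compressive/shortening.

-0.157 mm

Internal axial forces (sectioning from the free end, tension +): N_CD = -27.2 kN, N_BC = -10.3 kN, N_AB = 10.7 kN.
A_AB = 1886 mm².
A_BC = 616.4 mm².
A_CD = 1368 mm².
δ_AB = 10700·490/(1886·108000) = 0.02574 mm
δ_BC = -10300·678/(616.4·108000) = -0.1049 mm
δ_CD = -27200·421/(1368·108000) = -0.07753 mm
δ = Σδ_i = -0.1567 mm.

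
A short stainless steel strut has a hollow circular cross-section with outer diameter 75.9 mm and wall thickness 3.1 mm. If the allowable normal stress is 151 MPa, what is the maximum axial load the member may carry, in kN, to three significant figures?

107 kN

A = 709 mm².
P_max = σ_allow · A = 151 · 709 = 107100 N = 107.1 kN.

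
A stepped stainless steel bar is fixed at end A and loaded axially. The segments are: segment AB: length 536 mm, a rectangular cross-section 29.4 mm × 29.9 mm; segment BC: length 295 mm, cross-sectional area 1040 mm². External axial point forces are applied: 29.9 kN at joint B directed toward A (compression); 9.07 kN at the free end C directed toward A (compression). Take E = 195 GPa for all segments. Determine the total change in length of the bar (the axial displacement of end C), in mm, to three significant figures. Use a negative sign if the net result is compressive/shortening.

-0.135 mm

Internal axial forces (sectioning from the free end, tension +): N_BC = -9.07 kN, N_AB = -38.97 kN.
A_AB = 879.1 mm².
δ_AB = -38970·536/(879.1·195000) = -0.1219 mm
δ_BC = -9070·295/(1040·195000) = -0.01319 mm
δ = Σδ_i = -0.135 mm.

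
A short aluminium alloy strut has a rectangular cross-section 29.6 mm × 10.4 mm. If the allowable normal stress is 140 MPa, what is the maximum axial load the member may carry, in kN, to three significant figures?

A = 307.8 mm².
P_max = σ_allow · A = 140 · 307.8 = 43100 N = 43.1 kN.

43.1 kN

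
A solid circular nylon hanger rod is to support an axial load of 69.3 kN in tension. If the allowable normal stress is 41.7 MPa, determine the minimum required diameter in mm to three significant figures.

Required area A ≥ P/σ_allow = 69300/41.7 = 1662 mm².
For a solid circular section, d ≥ √(4A/π) = 46 mm.

46.0 mm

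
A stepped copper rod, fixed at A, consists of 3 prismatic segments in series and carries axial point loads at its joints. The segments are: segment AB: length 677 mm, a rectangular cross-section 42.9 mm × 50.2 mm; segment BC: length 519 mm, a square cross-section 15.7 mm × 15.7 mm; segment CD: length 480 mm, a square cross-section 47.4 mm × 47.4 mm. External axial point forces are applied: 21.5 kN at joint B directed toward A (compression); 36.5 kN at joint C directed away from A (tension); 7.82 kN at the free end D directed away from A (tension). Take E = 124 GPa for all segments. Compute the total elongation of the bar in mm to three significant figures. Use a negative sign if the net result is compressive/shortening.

Internal axial forces (sectioning from the free end, tension +): N_CD = 7.82 kN, N_BC = 44.32 kN, N_AB = 22.82 kN.
A_AB = 2154 mm².
A_BC = 246.5 mm².
A_CD = 2247 mm².
δ_AB = 22820·677/(2154·124000) = 0.05785 mm
δ_BC = 44320·519/(246.5·124000) = 0.7526 mm
δ_CD = 7820·480/(2247·124000) = 0.01347 mm
δ = Σδ_i = 0.8239 mm.

0.824 mm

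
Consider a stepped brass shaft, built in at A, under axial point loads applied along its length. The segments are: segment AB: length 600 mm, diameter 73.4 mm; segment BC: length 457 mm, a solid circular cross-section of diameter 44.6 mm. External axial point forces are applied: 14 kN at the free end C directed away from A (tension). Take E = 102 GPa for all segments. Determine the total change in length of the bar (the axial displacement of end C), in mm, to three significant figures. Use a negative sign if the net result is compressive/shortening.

0.0596 mm

Internal axial forces (sectioning from the free end, tension +): N_BC = 14 kN, N_AB = 14 kN.
A_AB = 4231 mm².
A_BC = 1562 mm².
δ_AB = 14000·600/(4231·102000) = 0.01946 mm
δ_BC = 14000·457/(1562·102000) = 0.04015 mm
δ = Σδ_i = 0.05961 mm.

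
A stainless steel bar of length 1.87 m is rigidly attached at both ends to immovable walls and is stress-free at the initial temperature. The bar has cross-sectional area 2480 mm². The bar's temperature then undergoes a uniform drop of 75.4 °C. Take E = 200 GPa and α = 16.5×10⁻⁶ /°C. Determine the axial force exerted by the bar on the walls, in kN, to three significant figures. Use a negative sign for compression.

617 kN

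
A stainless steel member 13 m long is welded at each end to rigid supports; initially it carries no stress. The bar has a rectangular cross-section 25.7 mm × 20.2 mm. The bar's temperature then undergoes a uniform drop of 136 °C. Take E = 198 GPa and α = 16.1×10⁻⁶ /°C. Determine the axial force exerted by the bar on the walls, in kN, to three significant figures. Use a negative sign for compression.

225 kN

Free thermal expansion αLΔT = 16.1e-6 · 13000 · -136 = -28.46 mm.
The walls impose strain ε = −(-28.46)/13000 = 2.1896e-03; σ = Eε = 198000 · 2.1896e-03 = 433.5 MPa.
Wall reaction R = σ·A = 433.5·519.1 = 225100 N = 225.1 kN.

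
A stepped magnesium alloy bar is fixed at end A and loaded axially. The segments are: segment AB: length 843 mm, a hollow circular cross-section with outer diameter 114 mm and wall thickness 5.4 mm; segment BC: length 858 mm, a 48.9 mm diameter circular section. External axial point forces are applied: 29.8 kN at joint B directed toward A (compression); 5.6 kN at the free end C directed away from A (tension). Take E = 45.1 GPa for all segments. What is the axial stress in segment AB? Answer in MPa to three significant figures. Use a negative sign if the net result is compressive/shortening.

Internal axial forces (sectioning from the free end, tension +): N_BC = 5.6 kN, N_AB = -24.2 kN.
A_AB = 1842 mm².
σ_AB = N_AB/A_AB = -24200/1842 = -13.14 MPa.

-13.1 MPa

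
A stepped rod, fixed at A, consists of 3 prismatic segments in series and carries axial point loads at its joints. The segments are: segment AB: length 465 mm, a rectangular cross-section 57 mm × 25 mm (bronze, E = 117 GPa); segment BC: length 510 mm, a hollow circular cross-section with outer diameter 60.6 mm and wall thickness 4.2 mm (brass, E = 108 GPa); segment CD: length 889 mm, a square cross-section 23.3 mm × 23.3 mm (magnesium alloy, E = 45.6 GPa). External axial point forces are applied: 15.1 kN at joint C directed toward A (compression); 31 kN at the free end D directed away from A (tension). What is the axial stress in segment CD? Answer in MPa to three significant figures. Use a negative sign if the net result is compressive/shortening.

57.1 MPa

Internal axial forces (sectioning from the free end, tension +): N_CD = 31 kN, N_BC = 15.9 kN, N_AB = 15.9 kN.
A_CD = 542.9 mm².
σ_CD = N_CD/A_CD = 31000/542.9 = 57.1 MPa.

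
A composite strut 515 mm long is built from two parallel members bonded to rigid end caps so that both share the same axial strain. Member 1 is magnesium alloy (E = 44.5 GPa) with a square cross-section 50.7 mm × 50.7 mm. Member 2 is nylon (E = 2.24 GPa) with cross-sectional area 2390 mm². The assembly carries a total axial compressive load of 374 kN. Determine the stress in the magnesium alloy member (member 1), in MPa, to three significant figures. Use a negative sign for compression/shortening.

A_1 = 2570 mm².
Equal strain + equilibrium ⇒ each member carries load in proportion to AE: A₁E₁ = 114400000 N, A₂E₂ = 5354000 N, ΣAE = 119700000 N.
σ₁ = P·E₁/ΣAE = -374000·44500/119700000 = -139 MPa.

-139 MPa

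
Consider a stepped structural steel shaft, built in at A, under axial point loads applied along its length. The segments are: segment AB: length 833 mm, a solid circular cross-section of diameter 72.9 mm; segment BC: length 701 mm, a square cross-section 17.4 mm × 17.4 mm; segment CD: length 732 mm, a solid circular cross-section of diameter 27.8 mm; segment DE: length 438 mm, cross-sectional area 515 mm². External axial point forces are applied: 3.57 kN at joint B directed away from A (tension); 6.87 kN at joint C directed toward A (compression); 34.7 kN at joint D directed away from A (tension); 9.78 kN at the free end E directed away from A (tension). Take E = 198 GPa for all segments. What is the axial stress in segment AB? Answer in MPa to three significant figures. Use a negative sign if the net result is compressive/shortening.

9.87 MPa

Internal axial forces (sectioning from the free end, tension +): N_DE = 9.78 kN, N_CD = 44.48 kN, N_BC = 37.61 kN, N_AB = 41.18 kN.
A_AB = 4174 mm².
σ_AB = N_AB/A_AB = 41180/4174 = 9.866 MPa.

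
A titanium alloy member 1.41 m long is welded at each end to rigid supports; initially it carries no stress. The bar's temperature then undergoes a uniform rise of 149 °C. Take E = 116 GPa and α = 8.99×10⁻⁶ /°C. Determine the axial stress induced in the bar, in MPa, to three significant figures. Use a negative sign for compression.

Free thermal expansion αLΔT = 8.99e-6 · 1410 · 149 = 1.889 mm.
The walls impose strain ε = −(1.889)/1410 = -1.3395e-03; σ = Eε = 116000 · -1.3395e-03 = -155.4 MPa.

-155 MPa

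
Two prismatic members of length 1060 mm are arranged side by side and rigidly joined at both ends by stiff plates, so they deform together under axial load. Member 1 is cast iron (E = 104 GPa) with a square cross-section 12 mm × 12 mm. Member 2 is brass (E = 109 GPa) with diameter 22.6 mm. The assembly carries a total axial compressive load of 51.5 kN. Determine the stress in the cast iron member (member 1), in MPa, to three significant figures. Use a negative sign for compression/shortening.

-91.2 MPa

A_1 = 144 mm².
A_2 = 401.1 mm².
Equal strain + equilibrium ⇒ each member carries load in proportion to AE: A₁E₁ = 14980000 N, A₂E₂ = 43730000 N, ΣAE = 58700000 N.
σ₁ = P·E₁/ΣAE = -51500·104000/58700000 = -91.24 MPa.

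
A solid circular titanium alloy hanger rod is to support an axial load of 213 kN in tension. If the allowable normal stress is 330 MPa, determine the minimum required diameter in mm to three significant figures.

28.7 mm

Required area A ≥ P/σ_allow = 213000/330 = 645.5 mm².
For a solid circular section, d ≥ √(4A/π) = 28.67 mm.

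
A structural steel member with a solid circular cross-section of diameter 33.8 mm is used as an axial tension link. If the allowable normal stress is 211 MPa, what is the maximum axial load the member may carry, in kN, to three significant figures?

189 kN

A = 897.3 mm².
P_max = σ_allow · A = 211 · 897.3 = 189300 N = 189.3 kN.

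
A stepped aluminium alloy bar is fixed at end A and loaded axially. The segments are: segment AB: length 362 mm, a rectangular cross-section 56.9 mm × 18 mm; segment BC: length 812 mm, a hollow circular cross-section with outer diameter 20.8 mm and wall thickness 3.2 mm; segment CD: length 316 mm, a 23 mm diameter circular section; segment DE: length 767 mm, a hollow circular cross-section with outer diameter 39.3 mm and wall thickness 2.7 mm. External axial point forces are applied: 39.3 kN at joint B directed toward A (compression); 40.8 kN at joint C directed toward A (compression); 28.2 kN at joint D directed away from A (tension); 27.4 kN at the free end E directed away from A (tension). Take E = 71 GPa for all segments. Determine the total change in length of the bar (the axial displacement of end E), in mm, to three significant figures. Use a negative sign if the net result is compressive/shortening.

Internal axial forces (sectioning from the free end, tension +): N_DE = 27.4 kN, N_CD = 55.6 kN, N_BC = 14.8 kN, N_AB = -24.5 kN.
A_AB = 1024 mm².
A_BC = 176.9 mm².
A_CD = 415.5 mm².
A_DE = 310.5 mm².
δ_AB = -24500·362/(1024·71000) = -0.122 mm
δ_BC = 14800·812/(176.9·71000) = 0.9566 mm
δ_CD = 55600·316/(415.5·71000) = 0.5956 mm
δ_DE = 27400·767/(310.5·71000) = 0.9534 mm
δ = Σδ_i = 2.384 mm.

2.38 mm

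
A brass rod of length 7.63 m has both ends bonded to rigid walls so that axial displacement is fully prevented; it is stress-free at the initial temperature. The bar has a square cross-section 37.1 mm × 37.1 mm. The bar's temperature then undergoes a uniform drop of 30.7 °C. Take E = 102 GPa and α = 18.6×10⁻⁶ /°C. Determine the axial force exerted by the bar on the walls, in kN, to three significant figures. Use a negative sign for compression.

Free thermal expansion αLΔT = 18.6e-6 · 7630 · -30.7 = -4.357 mm.
The walls impose strain ε = −(-4.357)/7630 = 5.7102e-04; σ = Eε = 102000 · 5.7102e-04 = 58.24 MPa.
Wall reaction R = σ·A = 58.24·1376 = 80170 N = 80.17 kN.

80.2 kN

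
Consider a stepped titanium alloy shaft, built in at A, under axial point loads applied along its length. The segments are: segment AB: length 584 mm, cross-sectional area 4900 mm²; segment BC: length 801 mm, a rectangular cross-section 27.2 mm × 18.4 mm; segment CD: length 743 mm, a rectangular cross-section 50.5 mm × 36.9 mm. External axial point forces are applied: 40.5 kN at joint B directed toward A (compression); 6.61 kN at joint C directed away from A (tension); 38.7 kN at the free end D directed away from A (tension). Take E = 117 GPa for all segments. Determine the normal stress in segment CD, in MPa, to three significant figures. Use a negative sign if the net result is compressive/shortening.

20.8 MPa

Internal axial forces (sectioning from the free end, tension +): N_CD = 38.7 kN, N_BC = 45.31 kN, N_AB = 4.81 kN.
A_CD = 1863 mm².
σ_CD = N_CD/A_CD = 38700/1863 = 20.77 MPa.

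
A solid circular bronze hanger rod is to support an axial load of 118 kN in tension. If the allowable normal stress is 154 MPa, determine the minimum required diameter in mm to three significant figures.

Required area A ≥ P/σ_allow = 118000/154 = 766.2 mm².
For a solid circular section, d ≥ √(4A/π) = 31.23 mm.

31.2 mm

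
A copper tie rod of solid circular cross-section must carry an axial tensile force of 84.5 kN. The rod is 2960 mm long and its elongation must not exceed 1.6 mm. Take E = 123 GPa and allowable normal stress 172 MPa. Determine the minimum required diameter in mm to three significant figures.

40.2 mm

Required area A ≥ P/σ_allow = 84500/172 = 491.3 mm².
For a solid circular section, d ≥ √(4A/π) = 25.01 mm.
Elongation limit: A ≥ PL/(Eδ_allow) = 84500·2960/(123000·1.6) = 1271 mm² ⇒ d ≥ 40.23 mm.
The elongation limit governs.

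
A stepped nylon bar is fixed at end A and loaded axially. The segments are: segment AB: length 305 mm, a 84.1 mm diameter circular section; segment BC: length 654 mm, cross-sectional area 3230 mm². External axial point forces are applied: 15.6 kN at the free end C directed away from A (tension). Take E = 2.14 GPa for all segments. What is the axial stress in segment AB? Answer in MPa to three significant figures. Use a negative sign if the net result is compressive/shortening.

2.81 MPa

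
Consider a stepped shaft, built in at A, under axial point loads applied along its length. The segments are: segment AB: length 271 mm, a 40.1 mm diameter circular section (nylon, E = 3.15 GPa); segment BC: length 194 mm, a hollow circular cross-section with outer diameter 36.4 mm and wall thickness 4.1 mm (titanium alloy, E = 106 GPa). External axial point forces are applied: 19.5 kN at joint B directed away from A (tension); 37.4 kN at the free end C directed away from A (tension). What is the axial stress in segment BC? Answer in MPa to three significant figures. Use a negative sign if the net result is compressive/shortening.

Internal axial forces (sectioning from the free end, tension +): N_BC = 37.4 kN, N_AB = 56.9 kN.
A_BC = 416 mm².
σ_BC = N_BC/A_BC = 37400/416 = 89.89 MPa.

89.9 MPa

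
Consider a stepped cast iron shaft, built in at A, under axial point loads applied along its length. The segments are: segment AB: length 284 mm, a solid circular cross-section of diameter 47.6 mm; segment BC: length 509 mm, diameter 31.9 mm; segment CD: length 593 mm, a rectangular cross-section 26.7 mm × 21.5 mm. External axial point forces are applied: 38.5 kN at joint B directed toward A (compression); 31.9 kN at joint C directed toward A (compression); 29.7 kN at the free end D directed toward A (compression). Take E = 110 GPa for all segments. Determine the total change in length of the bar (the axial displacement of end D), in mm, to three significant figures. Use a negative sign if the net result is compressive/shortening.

Internal axial forces (sectioning from the free end, tension +): N_CD = -29.7 kN, N_BC = -61.6 kN, N_AB = -100.1 kN.
A_AB = 1780 mm².
A_BC = 799.2 mm².
A_CD = 574 mm².
δ_AB = -100100·284/(1780·110000) = -0.1452 mm
δ_BC = -61600·509/(799.2·110000) = -0.3566 mm
δ_CD = -29700·593/(574·110000) = -0.2789 mm
δ = Σδ_i = -0.7808 mm.

-0.781 mm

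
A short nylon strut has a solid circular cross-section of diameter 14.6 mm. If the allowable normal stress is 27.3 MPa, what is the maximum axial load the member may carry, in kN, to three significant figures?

4.57 kN

A = 167.4 mm².
P_max = σ_allow · A = 27.3 · 167.4 = 4570 N = 4.57 kN.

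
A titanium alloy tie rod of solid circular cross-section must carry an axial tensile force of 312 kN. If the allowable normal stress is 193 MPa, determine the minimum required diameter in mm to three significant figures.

45.4 mm

Required area A ≥ P/σ_allow = 312000/193 = 1617 mm².
For a solid circular section, d ≥ √(4A/π) = 45.37 mm.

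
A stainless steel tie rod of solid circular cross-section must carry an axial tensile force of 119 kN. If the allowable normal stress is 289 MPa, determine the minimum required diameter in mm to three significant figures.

Required area A ≥ P/σ_allow = 119000/289 = 411.8 mm².
For a solid circular section, d ≥ √(4A/π) = 22.9 mm.

22.9 mm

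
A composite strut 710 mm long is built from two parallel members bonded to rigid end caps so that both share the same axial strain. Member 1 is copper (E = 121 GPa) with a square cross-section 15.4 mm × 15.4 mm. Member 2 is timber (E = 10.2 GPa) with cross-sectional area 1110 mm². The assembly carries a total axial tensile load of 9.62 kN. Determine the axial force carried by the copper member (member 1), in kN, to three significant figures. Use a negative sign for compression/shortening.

A_1 = 237.2 mm².
Equal strain + equilibrium ⇒ each member carries load in proportion to AE: A₁E₁ = 28700000 N, A₂E₂ = 11320000 N, ΣAE = 40020000 N.
F₁ = P·A₁E₁/ΣAE = 9620·28700000/40020000 = 6898 N.

6.90 kN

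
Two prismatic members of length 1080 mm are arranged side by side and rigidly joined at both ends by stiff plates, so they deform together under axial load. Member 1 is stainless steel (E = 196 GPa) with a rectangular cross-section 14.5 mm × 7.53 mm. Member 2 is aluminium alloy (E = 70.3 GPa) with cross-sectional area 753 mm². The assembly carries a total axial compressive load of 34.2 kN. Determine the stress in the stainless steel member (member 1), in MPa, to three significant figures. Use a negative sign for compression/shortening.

A_1 = 109.2 mm².
Equal strain + equilibrium ⇒ each member carries load in proportion to AE: A₁E₁ = 21400000 N, A₂E₂ = 52940000 N, ΣAE = 74340000 N.
σ₁ = P·E₁/ΣAE = -34200·196000/74340000 = -90.17 MPa.

-90.2 MPa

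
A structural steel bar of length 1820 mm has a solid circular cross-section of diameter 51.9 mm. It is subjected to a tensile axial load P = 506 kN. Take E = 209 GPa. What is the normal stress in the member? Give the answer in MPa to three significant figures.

239 MPa

A = 2116 mm².
σ = N/A = 506000/2116 = 239.2 MPa.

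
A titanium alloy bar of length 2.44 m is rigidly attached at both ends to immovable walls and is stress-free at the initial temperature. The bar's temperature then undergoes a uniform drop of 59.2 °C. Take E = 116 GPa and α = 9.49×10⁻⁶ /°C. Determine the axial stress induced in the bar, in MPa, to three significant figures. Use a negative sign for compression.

65.2 MPa

Free thermal expansion αLΔT = 9.49e-6 · 2440 · -59.2 = -1.371 mm.
The walls impose strain ε = −(-1.371)/2440 = 5.6181e-04; σ = Eε = 116000 · 5.6181e-04 = 65.17 MPa.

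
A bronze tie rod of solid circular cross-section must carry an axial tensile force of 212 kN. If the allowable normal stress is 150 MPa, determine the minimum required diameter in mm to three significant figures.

Required area A ≥ P/σ_allow = 212000/150 = 1413 mm².
For a solid circular section, d ≥ √(4A/π) = 42.42 mm.

42.4 mm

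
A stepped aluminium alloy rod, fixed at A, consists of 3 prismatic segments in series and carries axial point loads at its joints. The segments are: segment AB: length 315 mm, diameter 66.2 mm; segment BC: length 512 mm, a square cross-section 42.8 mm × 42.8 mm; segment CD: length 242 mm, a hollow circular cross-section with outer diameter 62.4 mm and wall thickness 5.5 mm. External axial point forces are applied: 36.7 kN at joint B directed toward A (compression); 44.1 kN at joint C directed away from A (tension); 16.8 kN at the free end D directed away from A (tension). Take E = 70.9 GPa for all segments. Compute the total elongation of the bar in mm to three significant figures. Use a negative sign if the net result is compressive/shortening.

Internal axial forces (sectioning from the free end, tension +): N_CD = 16.8 kN, N_BC = 60.9 kN, N_AB = 24.2 kN.
A_AB = 3442 mm².
A_BC = 1832 mm².
A_CD = 983.2 mm².
δ_AB = 24200·315/(3442·70900) = 0.03124 mm
δ_BC = 60900·512/(1832·70900) = 0.2401 mm
δ_CD = 16800·242/(983.2·70900) = 0.05832 mm
δ = Σδ_i = 0.3296 mm.

0.330 mm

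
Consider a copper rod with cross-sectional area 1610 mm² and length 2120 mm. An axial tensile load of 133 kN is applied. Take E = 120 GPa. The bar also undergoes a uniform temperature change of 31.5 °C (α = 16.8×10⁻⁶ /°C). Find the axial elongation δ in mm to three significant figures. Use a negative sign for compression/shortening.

δ_mech = NL/(AE) = 133000·2120/(1610·120000) = 1.459 mm.
δ_thermal = αLΔT = 16.8e-6·2120·31.5 = 1.122 mm.
δ = δ_mech + δ_thermal = 2.581 mm.

2.58 mm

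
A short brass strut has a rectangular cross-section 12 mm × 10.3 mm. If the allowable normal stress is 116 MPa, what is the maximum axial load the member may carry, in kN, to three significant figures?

14.3 kN

A = 123.6 mm².
P_max = σ_allow · A = 116 · 123.6 = 14340 N = 14.34 kN.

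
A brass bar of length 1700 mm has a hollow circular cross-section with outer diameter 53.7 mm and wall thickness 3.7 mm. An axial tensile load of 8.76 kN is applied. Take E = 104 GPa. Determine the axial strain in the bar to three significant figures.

1.45e-04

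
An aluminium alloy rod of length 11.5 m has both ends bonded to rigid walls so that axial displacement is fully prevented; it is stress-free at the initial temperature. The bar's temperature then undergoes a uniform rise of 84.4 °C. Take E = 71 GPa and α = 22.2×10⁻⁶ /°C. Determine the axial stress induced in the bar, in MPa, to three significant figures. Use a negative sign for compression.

-133 MPa

Free thermal expansion αLΔT = 22.2e-6 · 11500 · 84.4 = 21.55 mm.
The walls impose strain ε = −(21.55)/11500 = -1.8737e-03; σ = Eε = 71000 · -1.8737e-03 = -133 MPa.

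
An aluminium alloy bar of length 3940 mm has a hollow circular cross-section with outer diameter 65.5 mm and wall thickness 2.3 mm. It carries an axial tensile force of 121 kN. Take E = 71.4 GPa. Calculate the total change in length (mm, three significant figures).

14.6 mm

A = 456.7 mm².
δ_mech = NL/(AE) = 121000·3940/(456.7·71400) = 14.62 mm.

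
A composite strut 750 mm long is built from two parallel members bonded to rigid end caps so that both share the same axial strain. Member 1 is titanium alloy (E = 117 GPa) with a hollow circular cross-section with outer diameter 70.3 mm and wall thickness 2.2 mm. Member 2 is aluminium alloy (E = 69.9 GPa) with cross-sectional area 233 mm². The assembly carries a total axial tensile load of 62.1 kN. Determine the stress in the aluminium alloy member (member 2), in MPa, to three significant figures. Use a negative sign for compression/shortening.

A_1 = 470.7 mm².
Equal strain + equilibrium ⇒ each member carries load in proportion to AE: A₁E₁ = 55070000 N, A₂E₂ = 16290000 N, ΣAE = 71360000 N.
σ₂ = P·E₂/ΣAE = 62100·69900/71360000 = 60.83 MPa.

60.8 MPa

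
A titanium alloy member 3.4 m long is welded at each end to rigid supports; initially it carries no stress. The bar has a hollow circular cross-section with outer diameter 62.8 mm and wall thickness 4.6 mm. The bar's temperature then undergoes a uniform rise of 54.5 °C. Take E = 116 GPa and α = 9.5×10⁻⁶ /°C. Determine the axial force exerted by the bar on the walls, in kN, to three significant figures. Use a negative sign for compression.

-50.5 kN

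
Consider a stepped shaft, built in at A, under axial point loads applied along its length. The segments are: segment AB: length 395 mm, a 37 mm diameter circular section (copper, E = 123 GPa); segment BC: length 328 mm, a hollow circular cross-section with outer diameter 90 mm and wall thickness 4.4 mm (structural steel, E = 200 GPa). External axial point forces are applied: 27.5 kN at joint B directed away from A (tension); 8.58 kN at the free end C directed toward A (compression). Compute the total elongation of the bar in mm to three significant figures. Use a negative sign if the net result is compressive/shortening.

Internal axial forces (sectioning from the free end, tension +): N_BC = -8.58 kN, N_AB = 18.92 kN.
A_AB = 1075 mm².
A_BC = 1183 mm².
δ_AB = 18920·395/(1075·123000) = 0.05651 mm
δ_BC = -8580·328/(1183·200000) = -0.01189 mm
δ = Σδ_i = 0.04462 mm.

0.0446 mm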